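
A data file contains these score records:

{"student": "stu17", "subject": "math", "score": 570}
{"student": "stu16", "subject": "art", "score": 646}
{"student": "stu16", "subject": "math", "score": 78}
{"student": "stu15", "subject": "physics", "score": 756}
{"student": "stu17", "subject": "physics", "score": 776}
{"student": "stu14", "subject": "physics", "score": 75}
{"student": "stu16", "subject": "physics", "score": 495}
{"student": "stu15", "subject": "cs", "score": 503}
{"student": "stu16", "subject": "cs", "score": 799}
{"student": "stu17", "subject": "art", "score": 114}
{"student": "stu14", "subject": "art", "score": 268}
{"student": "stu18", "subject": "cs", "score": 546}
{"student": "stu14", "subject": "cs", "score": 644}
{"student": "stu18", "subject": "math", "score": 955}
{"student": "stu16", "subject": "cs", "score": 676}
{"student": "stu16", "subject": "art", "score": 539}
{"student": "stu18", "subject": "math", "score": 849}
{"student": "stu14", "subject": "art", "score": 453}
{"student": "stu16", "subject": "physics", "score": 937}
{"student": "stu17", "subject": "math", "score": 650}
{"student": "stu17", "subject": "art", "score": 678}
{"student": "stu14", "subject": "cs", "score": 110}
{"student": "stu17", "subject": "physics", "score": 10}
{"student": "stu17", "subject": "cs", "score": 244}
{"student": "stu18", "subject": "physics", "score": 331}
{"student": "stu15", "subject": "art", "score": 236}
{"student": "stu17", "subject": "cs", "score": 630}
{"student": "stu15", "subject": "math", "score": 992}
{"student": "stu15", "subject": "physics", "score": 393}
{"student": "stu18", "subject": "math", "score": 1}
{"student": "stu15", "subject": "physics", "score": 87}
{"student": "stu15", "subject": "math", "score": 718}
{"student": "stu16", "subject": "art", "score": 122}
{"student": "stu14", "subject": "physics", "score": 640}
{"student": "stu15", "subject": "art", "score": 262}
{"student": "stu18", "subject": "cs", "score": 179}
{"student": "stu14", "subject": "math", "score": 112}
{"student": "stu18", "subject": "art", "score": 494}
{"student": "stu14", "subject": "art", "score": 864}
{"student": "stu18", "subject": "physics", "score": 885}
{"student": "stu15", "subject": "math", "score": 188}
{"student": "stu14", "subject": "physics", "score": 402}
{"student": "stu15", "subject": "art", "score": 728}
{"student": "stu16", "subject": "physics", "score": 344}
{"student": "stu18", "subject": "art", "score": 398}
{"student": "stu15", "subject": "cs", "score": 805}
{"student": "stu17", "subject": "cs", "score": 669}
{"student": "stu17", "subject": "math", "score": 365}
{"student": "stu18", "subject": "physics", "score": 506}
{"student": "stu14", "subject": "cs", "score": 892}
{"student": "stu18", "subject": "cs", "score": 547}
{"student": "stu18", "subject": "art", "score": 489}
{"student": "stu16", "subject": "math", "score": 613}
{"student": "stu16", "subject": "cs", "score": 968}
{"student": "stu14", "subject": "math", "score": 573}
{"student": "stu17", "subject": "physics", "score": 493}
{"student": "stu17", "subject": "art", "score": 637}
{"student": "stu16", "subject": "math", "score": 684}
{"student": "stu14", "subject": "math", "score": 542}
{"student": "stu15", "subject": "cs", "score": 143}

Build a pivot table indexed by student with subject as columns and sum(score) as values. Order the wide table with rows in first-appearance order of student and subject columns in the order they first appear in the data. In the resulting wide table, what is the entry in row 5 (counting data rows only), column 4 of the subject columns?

With rows in first-appearance order of student, row 5 is student=stu18. subject columns in first-appearance order: math, art, physics, cs; column 4 is cs.
Long rows with student=stu18, subject=cs: 546 + 179 + 547 = 1272.

1272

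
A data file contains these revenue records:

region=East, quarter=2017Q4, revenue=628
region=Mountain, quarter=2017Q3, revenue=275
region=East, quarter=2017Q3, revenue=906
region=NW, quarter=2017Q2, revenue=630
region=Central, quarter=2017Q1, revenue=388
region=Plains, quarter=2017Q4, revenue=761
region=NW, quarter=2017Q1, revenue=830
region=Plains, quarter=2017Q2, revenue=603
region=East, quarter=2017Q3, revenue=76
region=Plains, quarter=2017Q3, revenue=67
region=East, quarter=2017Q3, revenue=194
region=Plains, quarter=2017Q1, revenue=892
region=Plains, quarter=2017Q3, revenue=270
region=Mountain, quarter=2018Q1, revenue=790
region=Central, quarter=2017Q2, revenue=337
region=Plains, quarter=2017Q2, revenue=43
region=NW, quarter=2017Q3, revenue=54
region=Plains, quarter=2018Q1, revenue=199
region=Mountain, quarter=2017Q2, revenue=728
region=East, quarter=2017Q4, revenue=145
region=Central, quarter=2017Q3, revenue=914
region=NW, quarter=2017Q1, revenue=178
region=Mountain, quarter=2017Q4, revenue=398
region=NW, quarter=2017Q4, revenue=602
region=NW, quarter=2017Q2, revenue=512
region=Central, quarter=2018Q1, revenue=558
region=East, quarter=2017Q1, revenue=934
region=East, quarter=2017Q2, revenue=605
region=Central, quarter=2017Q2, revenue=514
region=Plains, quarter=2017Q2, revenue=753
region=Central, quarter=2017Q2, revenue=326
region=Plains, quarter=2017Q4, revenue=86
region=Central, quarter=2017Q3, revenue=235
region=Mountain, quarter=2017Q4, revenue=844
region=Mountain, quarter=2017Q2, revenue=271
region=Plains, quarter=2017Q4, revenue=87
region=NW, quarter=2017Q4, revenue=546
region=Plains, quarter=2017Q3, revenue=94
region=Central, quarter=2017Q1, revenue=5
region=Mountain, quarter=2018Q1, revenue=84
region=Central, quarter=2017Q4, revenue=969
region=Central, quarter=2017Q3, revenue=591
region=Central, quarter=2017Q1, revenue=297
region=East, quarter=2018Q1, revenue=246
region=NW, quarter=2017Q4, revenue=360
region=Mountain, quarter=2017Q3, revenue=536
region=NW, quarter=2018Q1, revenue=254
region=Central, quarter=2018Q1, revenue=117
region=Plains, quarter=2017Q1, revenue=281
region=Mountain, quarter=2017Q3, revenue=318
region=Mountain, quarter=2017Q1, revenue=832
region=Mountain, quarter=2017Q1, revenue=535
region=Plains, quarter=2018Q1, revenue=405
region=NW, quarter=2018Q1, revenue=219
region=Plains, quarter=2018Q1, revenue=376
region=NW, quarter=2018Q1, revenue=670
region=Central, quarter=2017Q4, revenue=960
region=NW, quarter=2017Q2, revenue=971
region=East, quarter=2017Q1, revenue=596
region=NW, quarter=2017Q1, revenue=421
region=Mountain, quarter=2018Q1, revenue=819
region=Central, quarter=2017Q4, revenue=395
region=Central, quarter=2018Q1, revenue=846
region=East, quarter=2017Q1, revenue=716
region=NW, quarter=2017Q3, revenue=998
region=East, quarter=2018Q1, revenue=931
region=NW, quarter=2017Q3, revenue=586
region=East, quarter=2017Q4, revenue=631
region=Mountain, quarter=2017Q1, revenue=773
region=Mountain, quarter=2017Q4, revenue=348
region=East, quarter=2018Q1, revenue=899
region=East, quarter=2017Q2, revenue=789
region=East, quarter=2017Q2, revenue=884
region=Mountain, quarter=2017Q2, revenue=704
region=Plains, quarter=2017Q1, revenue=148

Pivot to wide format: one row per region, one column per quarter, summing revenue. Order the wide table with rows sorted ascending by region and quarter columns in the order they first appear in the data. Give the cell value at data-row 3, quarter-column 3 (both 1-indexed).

With rows sorted ascending by region, row 3 is region=Mountain. quarter columns in first-appearance order: 2017Q4, 2017Q3, 2017Q2, 2017Q1, 2018Q1; column 3 is 2017Q2.
Long rows with region=Mountain, quarter=2017Q2: 728 + 271 + 704 = 1703.

1703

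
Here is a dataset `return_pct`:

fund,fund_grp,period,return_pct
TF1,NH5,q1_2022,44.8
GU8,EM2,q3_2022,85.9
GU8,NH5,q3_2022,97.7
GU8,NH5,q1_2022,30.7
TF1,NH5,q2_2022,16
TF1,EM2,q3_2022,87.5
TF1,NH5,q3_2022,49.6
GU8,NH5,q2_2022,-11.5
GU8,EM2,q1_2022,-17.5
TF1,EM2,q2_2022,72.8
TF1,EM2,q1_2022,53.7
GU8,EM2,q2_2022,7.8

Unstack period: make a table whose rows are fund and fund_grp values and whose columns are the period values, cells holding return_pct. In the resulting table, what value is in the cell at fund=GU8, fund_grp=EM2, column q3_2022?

Wide layout: rows indexed by fund and fund_grp, columns are the 3 distinct period values (q1_2022, q3_2022, q2_2022).
Cell (fund=GU8, fund_grp=EM2, period=q3_2022) draws from the long row where fund=GU8, fund_grp=EM2 and period=q3_2022, which has return_pct=85.9.

85.9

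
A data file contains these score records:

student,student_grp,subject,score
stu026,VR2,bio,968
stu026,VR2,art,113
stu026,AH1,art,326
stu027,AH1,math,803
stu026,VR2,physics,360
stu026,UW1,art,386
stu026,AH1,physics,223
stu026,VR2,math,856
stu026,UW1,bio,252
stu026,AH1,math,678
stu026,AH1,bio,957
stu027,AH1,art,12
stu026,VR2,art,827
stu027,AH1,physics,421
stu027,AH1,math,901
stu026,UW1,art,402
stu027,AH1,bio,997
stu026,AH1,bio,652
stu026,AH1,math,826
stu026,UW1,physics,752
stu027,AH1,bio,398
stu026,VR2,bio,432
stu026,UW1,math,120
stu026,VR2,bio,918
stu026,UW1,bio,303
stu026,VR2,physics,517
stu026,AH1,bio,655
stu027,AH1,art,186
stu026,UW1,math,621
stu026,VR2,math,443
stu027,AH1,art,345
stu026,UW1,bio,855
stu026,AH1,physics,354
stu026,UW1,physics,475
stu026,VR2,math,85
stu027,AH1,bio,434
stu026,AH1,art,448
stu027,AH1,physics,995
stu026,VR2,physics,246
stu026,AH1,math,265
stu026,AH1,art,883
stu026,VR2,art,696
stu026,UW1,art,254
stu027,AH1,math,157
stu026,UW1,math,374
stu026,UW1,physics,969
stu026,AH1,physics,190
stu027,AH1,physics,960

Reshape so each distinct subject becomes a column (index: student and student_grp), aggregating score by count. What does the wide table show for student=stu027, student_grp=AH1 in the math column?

Rows with student=stu027, student_grp=AH1 and subject=math: score values are 803, 901, 157.
3 rows match — count = 3.

3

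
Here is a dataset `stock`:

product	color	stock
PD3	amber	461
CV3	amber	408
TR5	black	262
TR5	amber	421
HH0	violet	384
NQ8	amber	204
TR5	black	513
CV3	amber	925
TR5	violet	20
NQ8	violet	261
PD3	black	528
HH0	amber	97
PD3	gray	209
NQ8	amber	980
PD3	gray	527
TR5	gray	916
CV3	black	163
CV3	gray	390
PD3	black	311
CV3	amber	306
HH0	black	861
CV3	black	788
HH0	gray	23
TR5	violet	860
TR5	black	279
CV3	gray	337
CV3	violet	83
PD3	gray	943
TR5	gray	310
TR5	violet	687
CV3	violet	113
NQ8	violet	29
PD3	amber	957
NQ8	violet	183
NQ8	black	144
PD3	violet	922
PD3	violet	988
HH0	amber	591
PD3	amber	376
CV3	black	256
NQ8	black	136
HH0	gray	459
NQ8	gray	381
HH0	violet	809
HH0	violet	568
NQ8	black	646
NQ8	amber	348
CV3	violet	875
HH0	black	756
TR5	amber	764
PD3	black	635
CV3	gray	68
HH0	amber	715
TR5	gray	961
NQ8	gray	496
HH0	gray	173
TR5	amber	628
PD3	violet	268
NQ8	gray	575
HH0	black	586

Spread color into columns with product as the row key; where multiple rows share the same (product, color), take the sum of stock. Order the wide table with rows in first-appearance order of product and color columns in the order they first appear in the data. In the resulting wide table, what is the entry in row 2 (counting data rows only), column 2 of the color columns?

1207

With rows in first-appearance order of product, row 2 is product=CV3. color columns in first-appearance order: amber, black, violet, gray; column 2 is black.
Long rows with product=CV3, color=black: 163 + 788 + 256 = 1207.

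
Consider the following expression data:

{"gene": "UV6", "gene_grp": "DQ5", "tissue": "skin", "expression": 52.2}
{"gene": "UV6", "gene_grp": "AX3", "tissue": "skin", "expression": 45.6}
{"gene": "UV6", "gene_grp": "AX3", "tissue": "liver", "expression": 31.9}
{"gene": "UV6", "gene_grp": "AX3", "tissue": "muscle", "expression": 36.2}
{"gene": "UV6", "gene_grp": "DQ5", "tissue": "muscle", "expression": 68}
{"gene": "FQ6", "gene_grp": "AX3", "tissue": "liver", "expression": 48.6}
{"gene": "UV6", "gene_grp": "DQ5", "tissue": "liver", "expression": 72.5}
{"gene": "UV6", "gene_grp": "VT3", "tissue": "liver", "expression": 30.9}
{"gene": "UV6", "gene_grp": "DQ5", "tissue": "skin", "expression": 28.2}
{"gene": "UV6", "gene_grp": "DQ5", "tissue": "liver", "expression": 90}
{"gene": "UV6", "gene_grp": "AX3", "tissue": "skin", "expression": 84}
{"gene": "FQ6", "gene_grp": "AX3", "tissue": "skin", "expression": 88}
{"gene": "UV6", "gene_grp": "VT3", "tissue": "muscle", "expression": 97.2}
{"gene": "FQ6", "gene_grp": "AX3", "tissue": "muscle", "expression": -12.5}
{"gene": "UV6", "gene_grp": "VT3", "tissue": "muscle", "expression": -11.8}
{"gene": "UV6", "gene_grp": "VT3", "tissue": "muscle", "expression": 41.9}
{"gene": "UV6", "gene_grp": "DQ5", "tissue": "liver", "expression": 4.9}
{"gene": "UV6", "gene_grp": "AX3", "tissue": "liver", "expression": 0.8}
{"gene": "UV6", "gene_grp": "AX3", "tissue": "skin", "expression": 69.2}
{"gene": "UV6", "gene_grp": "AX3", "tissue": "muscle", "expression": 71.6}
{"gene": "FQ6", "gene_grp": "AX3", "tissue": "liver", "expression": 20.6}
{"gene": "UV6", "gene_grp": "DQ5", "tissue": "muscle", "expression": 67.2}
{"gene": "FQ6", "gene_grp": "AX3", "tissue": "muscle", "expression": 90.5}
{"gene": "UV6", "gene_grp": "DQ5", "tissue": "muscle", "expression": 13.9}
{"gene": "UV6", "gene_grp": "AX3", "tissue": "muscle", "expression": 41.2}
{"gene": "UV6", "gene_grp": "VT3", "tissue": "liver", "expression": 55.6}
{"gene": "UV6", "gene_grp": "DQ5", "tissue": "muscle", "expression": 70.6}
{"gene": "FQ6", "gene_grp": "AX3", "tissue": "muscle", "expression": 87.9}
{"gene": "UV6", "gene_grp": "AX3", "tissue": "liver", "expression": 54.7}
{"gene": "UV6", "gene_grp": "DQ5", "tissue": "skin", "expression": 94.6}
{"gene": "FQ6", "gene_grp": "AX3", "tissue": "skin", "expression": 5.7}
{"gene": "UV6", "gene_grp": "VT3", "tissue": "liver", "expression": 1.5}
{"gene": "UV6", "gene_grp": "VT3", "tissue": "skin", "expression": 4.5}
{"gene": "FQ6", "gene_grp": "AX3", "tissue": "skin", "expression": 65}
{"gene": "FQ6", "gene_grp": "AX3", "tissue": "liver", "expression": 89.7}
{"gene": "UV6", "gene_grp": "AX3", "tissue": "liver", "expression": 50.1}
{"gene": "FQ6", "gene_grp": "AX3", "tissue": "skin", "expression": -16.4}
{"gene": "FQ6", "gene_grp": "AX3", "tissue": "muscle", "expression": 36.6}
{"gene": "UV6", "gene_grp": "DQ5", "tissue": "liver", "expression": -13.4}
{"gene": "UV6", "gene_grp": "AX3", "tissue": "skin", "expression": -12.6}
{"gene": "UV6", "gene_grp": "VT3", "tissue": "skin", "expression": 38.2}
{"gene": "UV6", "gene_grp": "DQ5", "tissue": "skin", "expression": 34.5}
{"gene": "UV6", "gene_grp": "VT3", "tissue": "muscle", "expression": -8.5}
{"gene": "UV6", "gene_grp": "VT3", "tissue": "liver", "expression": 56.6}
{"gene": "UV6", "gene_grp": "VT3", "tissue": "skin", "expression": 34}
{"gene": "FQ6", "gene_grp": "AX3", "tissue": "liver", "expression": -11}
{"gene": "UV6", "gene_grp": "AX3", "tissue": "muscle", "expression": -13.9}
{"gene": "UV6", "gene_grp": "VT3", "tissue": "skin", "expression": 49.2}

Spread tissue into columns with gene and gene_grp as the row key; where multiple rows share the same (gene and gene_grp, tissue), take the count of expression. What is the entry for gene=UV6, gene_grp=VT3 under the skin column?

Rows with gene=UV6, gene_grp=VT3 and tissue=skin: expression values are 4.5, 38.2, 34, 49.2.
4 rows match — count = 4.

4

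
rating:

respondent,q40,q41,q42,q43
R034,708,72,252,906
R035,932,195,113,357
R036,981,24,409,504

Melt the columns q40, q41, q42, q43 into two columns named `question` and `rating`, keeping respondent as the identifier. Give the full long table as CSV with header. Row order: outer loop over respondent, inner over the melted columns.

Each (respondent, column) pair becomes one row: 3 × 4 = 12 rows.
For example, (R034, q40) → rating=708.

respondent,question,rating
R034,q40,708
R034,q41,72
R034,q42,252
R034,q43,906
R035,q40,932
R035,q41,195
R035,q42,113
R035,q43,357
R036,q40,981
R036,q41,24
R036,q42,409
R036,q43,504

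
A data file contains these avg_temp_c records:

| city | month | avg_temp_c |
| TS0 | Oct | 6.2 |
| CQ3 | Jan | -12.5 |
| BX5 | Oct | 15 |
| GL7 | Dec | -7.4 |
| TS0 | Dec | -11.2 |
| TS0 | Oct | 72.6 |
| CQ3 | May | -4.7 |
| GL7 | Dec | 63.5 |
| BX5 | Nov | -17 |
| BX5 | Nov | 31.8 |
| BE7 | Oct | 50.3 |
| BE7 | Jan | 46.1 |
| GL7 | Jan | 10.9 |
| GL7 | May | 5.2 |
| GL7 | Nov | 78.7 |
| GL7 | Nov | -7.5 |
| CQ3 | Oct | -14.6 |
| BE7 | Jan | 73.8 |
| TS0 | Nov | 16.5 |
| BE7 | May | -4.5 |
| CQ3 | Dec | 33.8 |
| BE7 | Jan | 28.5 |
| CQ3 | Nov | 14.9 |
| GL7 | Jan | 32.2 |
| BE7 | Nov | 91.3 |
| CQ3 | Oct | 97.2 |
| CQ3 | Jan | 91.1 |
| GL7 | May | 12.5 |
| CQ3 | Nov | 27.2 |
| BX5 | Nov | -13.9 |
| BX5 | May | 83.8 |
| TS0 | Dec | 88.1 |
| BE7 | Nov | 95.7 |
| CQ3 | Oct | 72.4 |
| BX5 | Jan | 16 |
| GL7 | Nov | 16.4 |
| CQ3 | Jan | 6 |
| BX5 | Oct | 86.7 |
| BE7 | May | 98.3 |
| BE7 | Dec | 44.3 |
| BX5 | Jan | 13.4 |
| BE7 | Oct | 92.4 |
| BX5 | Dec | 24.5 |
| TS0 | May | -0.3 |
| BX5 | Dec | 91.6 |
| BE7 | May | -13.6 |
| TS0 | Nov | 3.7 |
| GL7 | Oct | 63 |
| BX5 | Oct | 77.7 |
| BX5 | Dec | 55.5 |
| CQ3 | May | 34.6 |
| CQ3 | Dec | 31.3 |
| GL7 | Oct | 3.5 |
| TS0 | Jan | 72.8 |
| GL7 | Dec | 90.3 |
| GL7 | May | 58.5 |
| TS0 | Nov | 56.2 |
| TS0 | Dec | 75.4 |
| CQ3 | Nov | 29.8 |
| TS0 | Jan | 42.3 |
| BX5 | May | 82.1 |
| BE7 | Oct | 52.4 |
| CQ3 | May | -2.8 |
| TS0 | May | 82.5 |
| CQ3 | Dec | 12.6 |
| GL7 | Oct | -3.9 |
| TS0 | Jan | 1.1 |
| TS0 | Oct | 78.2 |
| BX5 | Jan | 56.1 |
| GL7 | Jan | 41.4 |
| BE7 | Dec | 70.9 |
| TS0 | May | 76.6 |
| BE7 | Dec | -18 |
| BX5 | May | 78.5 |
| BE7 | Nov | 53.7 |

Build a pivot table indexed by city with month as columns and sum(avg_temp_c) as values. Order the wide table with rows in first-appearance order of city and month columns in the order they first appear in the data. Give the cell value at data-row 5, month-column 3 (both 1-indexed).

With rows in first-appearance order of city, row 5 is city=BE7. month columns in first-appearance order: Oct, Jan, Dec, May, Nov; column 3 is Dec.
Long rows with city=BE7, month=Dec: 44.3 + 70.9 + -18 = 97.2.

97.2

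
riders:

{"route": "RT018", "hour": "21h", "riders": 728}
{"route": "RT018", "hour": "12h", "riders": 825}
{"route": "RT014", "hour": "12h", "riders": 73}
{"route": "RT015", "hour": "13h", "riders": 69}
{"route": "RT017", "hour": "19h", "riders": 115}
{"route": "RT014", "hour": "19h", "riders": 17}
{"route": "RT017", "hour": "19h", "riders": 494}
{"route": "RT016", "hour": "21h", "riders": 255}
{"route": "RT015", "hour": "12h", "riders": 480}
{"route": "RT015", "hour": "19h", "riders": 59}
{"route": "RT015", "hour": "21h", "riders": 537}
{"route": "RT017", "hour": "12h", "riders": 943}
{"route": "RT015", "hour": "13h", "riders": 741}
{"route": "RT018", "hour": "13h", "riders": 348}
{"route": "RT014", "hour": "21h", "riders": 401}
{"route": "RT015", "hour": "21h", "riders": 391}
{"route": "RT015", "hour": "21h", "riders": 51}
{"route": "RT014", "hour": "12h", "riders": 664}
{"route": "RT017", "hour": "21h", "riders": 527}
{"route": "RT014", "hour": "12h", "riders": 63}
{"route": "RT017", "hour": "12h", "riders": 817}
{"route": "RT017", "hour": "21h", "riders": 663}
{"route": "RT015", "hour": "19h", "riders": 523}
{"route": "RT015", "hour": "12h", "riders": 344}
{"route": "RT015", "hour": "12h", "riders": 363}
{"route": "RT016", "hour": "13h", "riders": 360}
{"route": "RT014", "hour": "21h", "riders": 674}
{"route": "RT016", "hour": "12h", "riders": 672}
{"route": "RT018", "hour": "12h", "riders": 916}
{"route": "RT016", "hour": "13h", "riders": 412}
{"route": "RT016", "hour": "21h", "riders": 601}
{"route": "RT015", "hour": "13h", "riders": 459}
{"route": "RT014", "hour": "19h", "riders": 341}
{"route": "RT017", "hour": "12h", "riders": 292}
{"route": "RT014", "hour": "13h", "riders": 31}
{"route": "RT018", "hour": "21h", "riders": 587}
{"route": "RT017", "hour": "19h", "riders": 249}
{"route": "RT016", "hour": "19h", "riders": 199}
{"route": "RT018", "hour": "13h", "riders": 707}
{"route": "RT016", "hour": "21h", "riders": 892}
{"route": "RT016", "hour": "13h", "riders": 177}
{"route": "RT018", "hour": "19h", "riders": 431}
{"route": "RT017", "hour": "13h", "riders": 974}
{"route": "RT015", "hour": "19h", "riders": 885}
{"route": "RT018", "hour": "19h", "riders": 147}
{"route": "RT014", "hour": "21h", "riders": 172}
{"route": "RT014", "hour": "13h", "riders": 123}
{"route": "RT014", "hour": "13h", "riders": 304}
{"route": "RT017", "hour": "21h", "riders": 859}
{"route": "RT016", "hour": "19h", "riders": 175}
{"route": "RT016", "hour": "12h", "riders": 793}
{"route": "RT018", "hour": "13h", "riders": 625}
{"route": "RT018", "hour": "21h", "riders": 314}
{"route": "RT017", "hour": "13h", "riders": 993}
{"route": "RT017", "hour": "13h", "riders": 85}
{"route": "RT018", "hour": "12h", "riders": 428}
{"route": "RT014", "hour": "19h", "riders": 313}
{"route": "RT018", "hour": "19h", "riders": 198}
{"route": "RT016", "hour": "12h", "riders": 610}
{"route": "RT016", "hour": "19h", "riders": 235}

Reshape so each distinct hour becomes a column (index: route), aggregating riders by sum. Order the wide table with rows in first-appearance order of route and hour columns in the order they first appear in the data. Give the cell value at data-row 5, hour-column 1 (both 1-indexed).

1748

With rows in first-appearance order of route, row 5 is route=RT016. hour columns in first-appearance order: 21h, 12h, 13h, 19h; column 1 is 21h.
Long rows with route=RT016, hour=21h: 255 + 601 + 892 = 1748.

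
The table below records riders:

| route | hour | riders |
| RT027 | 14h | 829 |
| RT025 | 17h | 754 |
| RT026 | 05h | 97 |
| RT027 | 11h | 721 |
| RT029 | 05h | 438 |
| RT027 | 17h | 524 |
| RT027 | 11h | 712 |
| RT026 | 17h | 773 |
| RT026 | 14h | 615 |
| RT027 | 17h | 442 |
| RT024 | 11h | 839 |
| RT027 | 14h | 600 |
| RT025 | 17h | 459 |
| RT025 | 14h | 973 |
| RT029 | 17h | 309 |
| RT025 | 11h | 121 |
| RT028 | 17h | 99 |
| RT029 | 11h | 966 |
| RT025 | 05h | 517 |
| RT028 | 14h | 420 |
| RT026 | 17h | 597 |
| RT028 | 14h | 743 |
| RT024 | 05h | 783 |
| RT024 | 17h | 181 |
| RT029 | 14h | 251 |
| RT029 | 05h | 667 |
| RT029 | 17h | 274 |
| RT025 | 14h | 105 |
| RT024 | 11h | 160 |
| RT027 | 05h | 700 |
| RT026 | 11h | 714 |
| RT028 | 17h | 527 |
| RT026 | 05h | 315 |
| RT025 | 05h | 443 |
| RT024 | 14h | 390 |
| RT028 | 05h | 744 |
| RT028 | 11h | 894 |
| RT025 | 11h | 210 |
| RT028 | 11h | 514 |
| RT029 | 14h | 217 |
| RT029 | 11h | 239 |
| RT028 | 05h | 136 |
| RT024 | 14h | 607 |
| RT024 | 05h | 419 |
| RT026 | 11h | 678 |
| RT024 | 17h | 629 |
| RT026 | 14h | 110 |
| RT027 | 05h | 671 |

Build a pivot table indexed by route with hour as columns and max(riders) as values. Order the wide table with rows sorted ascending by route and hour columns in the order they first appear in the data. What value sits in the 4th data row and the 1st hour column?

With rows sorted ascending by route, row 4 is route=RT027. hour columns in first-appearance order: 14h, 17h, 05h, 11h; column 1 is 14h.
Long rows with route=RT027, hour=14h: max(829, 600) = 829.

829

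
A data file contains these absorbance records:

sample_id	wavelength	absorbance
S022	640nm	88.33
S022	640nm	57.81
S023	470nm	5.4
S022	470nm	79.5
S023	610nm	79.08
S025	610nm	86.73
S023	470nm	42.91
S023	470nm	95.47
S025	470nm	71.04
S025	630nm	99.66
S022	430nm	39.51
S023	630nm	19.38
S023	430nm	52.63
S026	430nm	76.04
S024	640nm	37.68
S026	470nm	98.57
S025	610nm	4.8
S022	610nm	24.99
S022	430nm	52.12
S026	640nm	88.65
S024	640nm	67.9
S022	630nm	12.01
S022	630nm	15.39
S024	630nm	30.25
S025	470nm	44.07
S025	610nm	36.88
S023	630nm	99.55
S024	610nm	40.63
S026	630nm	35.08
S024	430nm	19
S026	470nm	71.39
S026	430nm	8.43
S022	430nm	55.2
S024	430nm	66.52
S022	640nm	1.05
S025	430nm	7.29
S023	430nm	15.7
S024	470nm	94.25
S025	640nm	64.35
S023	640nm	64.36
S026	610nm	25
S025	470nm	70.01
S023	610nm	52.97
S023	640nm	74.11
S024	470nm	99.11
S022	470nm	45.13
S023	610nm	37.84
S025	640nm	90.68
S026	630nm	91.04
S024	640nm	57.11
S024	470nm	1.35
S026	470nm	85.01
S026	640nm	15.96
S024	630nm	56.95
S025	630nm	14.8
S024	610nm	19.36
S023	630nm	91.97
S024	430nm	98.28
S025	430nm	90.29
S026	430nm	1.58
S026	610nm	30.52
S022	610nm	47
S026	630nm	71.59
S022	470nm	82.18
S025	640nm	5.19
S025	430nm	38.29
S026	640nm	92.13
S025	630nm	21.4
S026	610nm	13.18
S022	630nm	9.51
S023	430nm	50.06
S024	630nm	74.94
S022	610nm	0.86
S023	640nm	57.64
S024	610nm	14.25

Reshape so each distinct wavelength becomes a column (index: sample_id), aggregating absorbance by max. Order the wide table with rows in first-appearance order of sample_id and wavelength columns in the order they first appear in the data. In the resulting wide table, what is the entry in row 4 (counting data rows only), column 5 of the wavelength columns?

With rows in first-appearance order of sample_id, row 4 is sample_id=S026. wavelength columns in first-appearance order: 640nm, 470nm, 610nm, 630nm, 430nm; column 5 is 430nm.
Long rows with sample_id=S026, wavelength=430nm: max(76.04, 8.43, 1.58) = 76.04.

76.04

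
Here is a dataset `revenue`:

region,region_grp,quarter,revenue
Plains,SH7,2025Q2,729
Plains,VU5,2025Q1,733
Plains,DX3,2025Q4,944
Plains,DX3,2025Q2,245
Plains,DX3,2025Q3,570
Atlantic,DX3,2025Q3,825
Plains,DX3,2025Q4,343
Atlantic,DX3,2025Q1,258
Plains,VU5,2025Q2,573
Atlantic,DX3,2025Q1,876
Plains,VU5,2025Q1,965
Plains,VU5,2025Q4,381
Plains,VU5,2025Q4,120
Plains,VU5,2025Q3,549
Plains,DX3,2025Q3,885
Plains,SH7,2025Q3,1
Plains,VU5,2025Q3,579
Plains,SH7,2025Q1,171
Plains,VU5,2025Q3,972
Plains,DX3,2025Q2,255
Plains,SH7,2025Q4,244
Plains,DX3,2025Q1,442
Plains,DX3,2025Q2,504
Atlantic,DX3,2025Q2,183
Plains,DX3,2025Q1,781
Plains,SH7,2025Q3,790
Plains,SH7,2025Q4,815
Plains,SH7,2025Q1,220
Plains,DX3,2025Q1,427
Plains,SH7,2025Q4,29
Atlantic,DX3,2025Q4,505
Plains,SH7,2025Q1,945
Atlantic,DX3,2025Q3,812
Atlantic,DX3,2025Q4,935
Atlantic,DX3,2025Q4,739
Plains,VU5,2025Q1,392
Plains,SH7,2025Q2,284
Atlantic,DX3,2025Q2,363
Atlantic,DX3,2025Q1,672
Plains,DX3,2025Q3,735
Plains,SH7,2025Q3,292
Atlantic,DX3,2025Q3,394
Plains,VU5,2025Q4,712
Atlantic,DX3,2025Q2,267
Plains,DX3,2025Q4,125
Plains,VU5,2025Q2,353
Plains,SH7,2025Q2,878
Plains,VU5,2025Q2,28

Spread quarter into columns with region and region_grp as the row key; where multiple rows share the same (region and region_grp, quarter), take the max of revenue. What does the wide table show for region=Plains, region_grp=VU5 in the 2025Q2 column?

573

Rows with region=Plains, region_grp=VU5 and quarter=2025Q2: revenue values are 573, 353, 28.
max(573, 353, 28) = 573.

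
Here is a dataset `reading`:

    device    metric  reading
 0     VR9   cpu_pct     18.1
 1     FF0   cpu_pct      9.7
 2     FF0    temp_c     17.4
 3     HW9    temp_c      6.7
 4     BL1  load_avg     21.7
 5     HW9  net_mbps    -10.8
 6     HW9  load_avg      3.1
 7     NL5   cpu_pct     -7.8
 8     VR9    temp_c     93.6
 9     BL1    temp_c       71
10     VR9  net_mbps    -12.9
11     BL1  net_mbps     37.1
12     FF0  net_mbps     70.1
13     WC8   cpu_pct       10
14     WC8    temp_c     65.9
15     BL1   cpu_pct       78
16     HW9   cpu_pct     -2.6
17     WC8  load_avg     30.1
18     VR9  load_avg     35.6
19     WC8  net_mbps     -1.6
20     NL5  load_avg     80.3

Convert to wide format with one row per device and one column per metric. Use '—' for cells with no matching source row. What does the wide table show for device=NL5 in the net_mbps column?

No long-format row has device=NL5 and metric=net_mbps, so the cell is —.

—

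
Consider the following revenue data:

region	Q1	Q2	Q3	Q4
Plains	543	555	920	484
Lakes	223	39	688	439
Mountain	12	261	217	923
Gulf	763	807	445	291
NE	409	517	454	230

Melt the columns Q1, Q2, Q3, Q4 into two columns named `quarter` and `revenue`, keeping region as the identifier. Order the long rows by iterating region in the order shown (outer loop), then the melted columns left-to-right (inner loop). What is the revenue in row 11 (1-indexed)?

20 rows total (5 × 4). Row 11: index ⌊(11-1)/4⌋ = 2 into region → Mountain; (11-1) mod 4 = 2 into the melted columns → Q3.
So row 11 is (Mountain, Q3, 217); revenue = 217.

217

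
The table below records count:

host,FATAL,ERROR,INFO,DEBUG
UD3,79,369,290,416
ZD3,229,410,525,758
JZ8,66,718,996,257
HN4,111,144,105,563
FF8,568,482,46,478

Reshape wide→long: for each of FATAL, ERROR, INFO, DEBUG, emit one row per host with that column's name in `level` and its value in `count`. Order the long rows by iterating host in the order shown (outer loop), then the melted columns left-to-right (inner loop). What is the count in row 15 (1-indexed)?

105

20 rows total (5 × 4). Row 15: index ⌊(15-1)/4⌋ = 3 into host → HN4; (15-1) mod 4 = 2 into the melted columns → INFO.
So row 15 is (HN4, INFO, 105); count = 105.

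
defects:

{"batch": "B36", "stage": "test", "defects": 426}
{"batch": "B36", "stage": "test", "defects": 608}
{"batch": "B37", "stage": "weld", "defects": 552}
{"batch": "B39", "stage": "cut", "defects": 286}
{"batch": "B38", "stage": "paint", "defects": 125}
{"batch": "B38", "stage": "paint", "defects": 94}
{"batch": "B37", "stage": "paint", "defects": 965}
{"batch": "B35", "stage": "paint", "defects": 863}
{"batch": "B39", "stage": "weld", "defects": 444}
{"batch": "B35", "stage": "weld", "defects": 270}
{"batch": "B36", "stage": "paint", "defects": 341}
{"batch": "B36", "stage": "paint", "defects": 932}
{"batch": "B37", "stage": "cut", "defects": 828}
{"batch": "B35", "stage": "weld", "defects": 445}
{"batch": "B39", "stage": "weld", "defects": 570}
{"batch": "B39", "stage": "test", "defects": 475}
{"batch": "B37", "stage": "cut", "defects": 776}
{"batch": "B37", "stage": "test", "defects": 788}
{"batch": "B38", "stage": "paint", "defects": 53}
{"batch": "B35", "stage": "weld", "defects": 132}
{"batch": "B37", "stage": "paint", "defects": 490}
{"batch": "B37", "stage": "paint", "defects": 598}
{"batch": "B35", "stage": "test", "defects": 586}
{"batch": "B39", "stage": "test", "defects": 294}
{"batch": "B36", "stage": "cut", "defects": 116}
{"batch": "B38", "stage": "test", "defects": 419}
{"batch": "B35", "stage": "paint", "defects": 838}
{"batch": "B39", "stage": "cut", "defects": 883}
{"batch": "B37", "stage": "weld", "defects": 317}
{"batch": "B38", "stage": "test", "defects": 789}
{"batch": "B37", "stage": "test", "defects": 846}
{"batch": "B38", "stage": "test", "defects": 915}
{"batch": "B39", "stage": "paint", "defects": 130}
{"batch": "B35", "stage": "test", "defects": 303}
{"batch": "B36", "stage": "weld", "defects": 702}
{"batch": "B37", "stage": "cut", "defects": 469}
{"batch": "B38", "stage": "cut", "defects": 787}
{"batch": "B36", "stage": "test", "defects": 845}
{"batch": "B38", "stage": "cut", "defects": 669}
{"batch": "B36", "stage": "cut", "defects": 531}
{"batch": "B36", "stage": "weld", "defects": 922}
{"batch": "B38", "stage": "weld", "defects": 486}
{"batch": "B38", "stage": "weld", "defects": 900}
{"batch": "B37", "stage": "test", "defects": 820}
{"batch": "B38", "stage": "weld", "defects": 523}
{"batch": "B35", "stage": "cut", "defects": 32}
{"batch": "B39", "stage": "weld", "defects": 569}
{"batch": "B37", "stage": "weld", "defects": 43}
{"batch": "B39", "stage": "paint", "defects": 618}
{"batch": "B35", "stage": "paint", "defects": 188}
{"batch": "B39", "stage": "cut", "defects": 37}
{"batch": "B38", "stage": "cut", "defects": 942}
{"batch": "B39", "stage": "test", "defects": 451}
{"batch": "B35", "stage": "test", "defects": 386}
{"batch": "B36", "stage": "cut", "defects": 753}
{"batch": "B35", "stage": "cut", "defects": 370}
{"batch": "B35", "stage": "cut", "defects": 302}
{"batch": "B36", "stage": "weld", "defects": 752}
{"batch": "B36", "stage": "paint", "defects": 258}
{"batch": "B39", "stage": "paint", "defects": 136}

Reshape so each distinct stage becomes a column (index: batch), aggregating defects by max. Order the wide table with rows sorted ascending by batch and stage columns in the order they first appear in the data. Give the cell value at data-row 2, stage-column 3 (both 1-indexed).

753

With rows sorted ascending by batch, row 2 is batch=B36. stage columns in first-appearance order: test, weld, cut, paint; column 3 is cut.
Long rows with batch=B36, stage=cut: max(116, 531, 753) = 753.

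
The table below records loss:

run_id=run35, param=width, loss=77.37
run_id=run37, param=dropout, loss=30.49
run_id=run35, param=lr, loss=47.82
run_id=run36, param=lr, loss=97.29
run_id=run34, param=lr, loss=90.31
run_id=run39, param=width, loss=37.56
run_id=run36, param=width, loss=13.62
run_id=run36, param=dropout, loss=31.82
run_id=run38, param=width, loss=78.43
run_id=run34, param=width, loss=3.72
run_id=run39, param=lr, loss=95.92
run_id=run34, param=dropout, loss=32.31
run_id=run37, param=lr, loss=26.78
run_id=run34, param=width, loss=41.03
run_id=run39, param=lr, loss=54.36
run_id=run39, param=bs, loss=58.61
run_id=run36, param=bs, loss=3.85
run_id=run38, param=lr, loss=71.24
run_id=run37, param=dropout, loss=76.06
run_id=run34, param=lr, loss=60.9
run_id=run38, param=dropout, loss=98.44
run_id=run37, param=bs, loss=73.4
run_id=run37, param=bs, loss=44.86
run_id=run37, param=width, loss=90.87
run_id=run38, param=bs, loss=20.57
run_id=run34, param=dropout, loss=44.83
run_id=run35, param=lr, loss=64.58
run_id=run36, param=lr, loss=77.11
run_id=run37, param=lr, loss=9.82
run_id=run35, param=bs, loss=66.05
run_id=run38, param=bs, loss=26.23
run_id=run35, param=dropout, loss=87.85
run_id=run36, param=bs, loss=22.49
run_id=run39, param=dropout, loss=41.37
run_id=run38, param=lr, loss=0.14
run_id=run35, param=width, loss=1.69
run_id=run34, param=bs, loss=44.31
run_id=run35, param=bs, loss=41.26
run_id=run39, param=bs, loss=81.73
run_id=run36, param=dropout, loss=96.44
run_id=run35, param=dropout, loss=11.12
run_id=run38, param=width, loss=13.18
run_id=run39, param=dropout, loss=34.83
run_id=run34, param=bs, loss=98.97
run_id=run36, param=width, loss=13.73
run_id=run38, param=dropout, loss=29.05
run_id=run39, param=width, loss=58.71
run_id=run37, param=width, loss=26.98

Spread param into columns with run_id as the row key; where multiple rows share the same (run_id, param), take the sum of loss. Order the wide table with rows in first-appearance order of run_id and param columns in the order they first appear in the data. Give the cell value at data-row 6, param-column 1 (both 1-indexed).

With rows in first-appearance order of run_id, row 6 is run_id=run38. param columns in first-appearance order: width, dropout, lr, bs; column 1 is width.
Long rows with run_id=run38, param=width: 78.43 + 13.18 = 91.61.

91.61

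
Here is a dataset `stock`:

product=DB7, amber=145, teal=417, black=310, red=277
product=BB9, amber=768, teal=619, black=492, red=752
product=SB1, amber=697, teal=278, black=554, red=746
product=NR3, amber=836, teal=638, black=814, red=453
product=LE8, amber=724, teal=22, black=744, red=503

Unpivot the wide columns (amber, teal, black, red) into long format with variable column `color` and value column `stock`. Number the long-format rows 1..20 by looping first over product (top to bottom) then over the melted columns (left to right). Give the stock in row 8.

20 rows total (5 × 4). Row 8: index ⌊(8-1)/4⌋ = 1 into product → BB9; (8-1) mod 4 = 3 into the melted columns → red.
So row 8 is (BB9, red, 752); stock = 752.

752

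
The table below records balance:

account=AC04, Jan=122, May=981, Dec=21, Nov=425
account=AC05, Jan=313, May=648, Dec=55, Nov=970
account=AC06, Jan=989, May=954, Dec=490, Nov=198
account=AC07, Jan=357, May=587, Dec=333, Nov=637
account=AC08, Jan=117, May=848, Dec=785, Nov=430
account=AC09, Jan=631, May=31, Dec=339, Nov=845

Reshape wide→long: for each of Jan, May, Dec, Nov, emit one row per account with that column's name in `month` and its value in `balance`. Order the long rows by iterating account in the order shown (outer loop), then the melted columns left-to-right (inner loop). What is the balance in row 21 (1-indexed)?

24 rows total (6 × 4). Row 21: index ⌊(21-1)/4⌋ = 5 into account → AC09; (21-1) mod 4 = 0 into the melted columns → Jan.
So row 21 is (AC09, Jan, 631); balance = 631.

631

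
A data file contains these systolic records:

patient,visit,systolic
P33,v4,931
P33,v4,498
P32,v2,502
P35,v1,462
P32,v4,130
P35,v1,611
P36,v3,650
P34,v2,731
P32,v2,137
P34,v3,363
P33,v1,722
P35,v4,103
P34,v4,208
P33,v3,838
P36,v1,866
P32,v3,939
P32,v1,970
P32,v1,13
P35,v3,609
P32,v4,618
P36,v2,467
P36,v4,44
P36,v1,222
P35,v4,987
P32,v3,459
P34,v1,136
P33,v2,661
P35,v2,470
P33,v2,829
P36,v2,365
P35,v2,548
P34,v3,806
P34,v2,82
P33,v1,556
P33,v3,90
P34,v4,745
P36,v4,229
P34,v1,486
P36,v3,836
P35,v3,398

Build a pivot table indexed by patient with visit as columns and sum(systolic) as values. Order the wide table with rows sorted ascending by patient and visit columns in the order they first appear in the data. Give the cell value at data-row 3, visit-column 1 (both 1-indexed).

With rows sorted ascending by patient, row 3 is patient=P34. visit columns in first-appearance order: v4, v2, v1, v3; column 1 is v4.
Long rows with patient=P34, visit=v4: 208 + 745 = 953.

953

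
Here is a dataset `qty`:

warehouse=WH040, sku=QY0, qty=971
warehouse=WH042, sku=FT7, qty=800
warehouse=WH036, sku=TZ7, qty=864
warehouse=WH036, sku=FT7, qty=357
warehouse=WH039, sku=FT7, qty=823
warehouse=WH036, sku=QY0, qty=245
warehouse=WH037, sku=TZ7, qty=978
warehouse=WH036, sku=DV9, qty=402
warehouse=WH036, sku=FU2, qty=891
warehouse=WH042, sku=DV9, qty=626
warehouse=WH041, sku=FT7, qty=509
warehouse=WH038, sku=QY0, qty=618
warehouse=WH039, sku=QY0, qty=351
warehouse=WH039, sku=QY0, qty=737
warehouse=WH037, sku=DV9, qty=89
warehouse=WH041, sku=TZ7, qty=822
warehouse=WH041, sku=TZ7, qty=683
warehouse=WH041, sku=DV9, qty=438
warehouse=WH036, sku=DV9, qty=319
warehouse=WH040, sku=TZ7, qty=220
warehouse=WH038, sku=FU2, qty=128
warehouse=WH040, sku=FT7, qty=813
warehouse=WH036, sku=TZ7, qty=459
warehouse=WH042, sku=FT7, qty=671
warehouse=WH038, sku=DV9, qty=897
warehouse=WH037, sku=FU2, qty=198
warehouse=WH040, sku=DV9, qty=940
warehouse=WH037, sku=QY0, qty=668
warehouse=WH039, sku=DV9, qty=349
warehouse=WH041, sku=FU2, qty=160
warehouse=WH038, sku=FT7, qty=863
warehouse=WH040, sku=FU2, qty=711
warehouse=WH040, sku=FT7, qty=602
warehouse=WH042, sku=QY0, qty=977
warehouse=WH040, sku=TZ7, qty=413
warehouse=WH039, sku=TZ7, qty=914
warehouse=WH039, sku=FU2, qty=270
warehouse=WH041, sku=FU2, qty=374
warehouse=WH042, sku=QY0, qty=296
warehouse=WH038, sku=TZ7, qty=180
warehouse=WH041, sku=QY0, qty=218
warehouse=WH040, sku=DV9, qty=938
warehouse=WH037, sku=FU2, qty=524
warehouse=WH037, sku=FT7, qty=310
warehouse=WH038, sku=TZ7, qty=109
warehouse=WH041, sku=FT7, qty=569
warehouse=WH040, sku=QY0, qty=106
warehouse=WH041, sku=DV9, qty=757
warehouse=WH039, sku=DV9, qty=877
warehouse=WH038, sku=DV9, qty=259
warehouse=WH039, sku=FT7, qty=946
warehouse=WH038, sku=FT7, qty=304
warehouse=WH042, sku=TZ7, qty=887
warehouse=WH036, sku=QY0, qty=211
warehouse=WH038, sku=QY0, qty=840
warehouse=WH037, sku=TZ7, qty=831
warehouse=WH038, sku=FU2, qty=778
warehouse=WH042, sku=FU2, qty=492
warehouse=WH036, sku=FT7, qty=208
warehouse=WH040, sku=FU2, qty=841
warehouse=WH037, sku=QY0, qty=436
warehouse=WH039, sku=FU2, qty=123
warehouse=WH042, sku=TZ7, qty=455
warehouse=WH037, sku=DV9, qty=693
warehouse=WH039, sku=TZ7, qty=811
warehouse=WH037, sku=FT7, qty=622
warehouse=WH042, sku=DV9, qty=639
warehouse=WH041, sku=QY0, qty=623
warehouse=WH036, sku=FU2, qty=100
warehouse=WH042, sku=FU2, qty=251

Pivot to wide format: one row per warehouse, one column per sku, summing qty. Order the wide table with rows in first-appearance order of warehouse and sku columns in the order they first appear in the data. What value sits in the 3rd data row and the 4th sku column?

721

With rows in first-appearance order of warehouse, row 3 is warehouse=WH036. sku columns in first-appearance order: QY0, FT7, TZ7, DV9, FU2; column 4 is DV9.
Long rows with warehouse=WH036, sku=DV9: 402 + 319 = 721.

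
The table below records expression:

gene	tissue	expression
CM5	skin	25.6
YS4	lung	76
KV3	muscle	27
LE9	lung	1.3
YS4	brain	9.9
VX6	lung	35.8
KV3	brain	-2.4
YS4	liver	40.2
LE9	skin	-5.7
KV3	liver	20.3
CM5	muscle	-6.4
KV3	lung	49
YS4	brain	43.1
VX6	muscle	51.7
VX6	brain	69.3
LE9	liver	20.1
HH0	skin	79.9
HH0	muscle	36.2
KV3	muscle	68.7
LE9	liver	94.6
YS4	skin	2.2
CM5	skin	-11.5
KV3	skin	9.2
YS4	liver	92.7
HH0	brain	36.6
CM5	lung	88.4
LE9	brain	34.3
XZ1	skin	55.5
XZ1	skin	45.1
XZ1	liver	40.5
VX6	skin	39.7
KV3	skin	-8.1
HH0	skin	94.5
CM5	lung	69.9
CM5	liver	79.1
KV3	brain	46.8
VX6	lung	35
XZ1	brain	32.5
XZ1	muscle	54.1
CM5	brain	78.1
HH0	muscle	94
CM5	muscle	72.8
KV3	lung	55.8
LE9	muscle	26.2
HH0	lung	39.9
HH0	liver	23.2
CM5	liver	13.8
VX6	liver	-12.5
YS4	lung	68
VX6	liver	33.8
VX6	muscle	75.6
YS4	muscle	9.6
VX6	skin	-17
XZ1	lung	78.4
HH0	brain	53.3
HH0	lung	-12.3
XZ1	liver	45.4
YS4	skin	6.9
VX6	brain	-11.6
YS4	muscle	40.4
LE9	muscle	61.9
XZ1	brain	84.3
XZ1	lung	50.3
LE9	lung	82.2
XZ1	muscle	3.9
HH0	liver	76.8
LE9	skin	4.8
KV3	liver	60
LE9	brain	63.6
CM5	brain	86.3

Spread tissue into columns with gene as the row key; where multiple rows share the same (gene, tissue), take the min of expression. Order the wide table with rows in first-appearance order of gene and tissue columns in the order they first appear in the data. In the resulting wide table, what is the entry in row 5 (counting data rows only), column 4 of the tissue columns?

With rows in first-appearance order of gene, row 5 is gene=VX6. tissue columns in first-appearance order: skin, lung, muscle, brain, liver; column 4 is brain.
Long rows with gene=VX6, tissue=brain: min(69.3, -11.6) = -11.6.

-11.6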